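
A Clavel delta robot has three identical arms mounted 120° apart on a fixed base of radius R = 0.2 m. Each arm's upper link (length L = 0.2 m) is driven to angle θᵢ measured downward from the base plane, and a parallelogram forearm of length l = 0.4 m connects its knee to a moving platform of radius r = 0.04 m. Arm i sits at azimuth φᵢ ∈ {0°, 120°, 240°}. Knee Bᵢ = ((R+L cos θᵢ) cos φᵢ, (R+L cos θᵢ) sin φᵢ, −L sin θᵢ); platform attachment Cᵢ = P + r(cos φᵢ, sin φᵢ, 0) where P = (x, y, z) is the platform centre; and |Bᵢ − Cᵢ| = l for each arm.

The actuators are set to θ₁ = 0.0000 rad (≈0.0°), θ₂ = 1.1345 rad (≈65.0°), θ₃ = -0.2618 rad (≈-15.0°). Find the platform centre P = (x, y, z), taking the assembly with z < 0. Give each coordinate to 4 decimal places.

(0.0608, -0.1412, -0.2249)

arm 1 at φ=0.0°: (R−r)+L cos θ1 = 0.3600;  O1 = (0.3600, 0.0000, 0.0000)
φ2=120.0°: virtual centre (-0.1223, 0.2118, -0.1813), radius l
O3 = (0.3532·cos240.0°, 0.3532·sin240.0°, 0.0518) = (-0.1766, -0.3059, 0.0518)
subtract pairs → two planes through P
plane₁₂: -0.9645x+0.4235y+-0.3625z = -0.0370
det = 1.0445;  x = 0.0225+-0.1703z,  y = -0.0360+0.4681z
quadratic in z: (1.2481)z²+(0.0813)z+(-0.0448)=0, √Δ=0.4800 → z ∈ {-0.2249, 0.1597}; z = -0.2249 (taking z<0)
x = 0.0608, y = -0.1412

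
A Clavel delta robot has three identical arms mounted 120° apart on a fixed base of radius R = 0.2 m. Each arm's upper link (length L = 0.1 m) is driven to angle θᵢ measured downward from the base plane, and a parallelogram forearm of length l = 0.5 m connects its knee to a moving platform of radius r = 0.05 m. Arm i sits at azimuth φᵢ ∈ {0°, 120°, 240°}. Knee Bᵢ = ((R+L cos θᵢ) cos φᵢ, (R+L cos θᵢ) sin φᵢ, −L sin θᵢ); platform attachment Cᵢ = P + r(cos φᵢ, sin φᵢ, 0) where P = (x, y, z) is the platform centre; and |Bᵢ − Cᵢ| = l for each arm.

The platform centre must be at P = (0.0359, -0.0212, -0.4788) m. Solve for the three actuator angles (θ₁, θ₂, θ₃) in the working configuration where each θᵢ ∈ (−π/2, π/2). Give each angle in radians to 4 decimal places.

θ₁ = 0.2616, θ₂ = 0.6106, θ₃ = 0.4364

arm 1 (φ=0.0°): x'=0.0359, y'=-0.0212
  e−x'=0.1141;  (l²−L²−(e−x')²−y'²−z²)/2L = -0.0136
  θ1 = atan2(B,A) + arccos(C/0.4922) = 0.2616
arm 2 (φ=120.0°): x'=-0.0363, y'=-0.0205
  e−x'=0.1863;  (l²−L²−(e−x')²−y'²−z²)/2L = -0.1219
  γ=atan2(-0.4788,0.1863)=-1.1997;  ψ=arccos(-0.2373)=1.8104;  θ2=γ+ψ≈0.6106
φ3=240.0° → target in arm frame (0.0004, 0.0417)
  e−x'=0.1496;  (l²−L²−(e−x')²−y'²−z²)/2L = -0.0668
  γ=atan2(-0.4788,0.1496)=-1.2680;  ψ=arccos(-0.1332)=1.7044;  θ3=γ+ψ≈0.4364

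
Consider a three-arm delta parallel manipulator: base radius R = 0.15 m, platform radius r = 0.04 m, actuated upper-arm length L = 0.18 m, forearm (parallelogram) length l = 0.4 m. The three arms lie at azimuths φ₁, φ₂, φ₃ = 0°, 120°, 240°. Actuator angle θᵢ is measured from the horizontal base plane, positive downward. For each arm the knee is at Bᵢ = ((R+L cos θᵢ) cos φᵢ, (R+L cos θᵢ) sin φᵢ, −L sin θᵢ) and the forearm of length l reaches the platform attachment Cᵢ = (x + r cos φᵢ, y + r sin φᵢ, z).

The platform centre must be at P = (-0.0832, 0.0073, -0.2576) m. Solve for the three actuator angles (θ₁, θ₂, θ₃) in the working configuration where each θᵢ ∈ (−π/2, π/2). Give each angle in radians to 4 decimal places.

θ₁ = 0.4362, θ₂ = -0.3490, θ₃ = -0.2611

φ1=0.0° → target in arm frame (-0.0832, 0.0073)
  e−x'=0.1932;  (l²−L²−(e−x')²−y'²−z²)/2L = 0.0663
  θ1 = atan2(B,A) + arccos(C/0.3220) = 0.4362
rotate P by −φ2: (0.0479, 0.0684, -0.2576)
  e−x'=0.0621;  (l²−L²−(e−x')²−y'²−z²)/2L = 0.1464
  θ2 = atan2(B,A) + arccos(C/0.2650) = -0.3490
φ3=240.0° → target in arm frame (0.0353, -0.0757)
  A=0.0747, B=-0.2576, C=(l²−L²−A²−y'²−z²)/(2L)=0.1387
  √(A²+B²)=0.2682;  θ3 = -1.2885+1.0274 ≈ -0.2611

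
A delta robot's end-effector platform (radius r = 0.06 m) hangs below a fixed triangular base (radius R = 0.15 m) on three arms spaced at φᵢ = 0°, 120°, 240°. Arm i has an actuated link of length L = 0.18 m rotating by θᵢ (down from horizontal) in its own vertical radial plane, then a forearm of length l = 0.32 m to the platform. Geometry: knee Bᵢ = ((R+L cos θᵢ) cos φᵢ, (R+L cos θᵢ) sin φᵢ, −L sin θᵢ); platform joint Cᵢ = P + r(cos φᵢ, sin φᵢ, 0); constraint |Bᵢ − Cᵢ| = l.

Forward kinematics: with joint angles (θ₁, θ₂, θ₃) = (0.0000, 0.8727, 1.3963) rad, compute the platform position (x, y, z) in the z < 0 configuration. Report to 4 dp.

(0.1660, 0.0917, -0.2884)

arm 1 at φ=0.0°: (R−r)+L cos θ1 = 0.2700;  O1 = (0.2700, 0.0000, 0.0000)
O2 = (0.2057·cos120.0°, 0.2057·sin120.0°, -0.1379) = (-0.1028, 0.1781, -0.1379)
φ3=240.0°: virtual centre (-0.0606, -0.1050, -0.1773), radius l
eliminate P² terms by subtracting sphere 1 from 2 and 3
plane₁₂: -0.7457x+0.3563y+-0.2758z = -0.0116
Cramer: x(z) = 0.0305-0.4697z;  y(z) = 0.0314-0.2091z
into |P−O₁|² = l²: 1.2644z² + 0.2119z + -0.0441 = 0;  Δ = 0.2677;  z = -0.2884 or 0.1208 → z<0 root = -0.2884
x = 0.1660, y = 0.0917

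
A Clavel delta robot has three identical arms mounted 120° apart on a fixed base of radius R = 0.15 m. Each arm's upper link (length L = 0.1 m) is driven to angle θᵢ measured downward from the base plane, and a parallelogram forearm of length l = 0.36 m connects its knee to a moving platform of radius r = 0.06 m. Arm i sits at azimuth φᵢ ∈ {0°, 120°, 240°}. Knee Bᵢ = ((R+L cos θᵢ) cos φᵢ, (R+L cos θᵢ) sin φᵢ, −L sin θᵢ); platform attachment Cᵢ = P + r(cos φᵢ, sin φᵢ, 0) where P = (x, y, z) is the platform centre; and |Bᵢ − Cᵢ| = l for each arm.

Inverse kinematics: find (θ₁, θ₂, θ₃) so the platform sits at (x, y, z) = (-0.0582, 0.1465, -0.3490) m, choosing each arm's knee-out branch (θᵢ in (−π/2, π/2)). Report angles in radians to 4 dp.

θ₁ = 1.0472, θ₂ = -0.0871, θ₃ = 1.2218

φ1=0.0° → target in arm frame (-0.0582, 0.1465)
  A cos θ + B sin θ = C:  0.1482·cos θ + -0.3490·sin θ = -0.2281
  γ=atan2(-0.3490,0.1482)=-1.1692;  ψ=arccos(-0.6017)=2.2164;  θ1=γ+ψ≈1.0472
φ2=120.0° → target in arm frame (0.1560, -0.0228)
  A=-0.0660, B=-0.3490, C=(l²−L²−A²−y'²−z²)/(2L)=-0.0354
  θ2 = atan2(B,A) + arccos(C/0.3552) = -0.0871
φ3=240.0° → target in arm frame (-0.0978, -0.1237)
  A=0.1878, B=-0.3490, C=(l²−L²−A²−y'²−z²)/(2L)=-0.2637
  γ=atan2(-0.3490,0.1878)=-1.0772;  ψ=arccos(-0.6655)=2.2990;  θ3=γ+ψ≈1.2218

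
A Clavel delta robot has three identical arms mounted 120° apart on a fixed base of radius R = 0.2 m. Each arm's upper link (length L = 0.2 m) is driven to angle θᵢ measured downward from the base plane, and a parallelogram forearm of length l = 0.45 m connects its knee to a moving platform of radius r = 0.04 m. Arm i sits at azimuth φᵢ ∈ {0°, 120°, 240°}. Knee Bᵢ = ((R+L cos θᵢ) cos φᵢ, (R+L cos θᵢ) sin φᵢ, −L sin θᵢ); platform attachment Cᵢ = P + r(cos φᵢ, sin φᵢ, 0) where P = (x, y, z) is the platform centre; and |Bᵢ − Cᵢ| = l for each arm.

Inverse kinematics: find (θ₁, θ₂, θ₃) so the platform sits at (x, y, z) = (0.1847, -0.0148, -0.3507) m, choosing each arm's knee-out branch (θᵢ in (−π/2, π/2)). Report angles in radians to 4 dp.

θ₁ = -0.3490, θ₂ = 0.9600, θ₃ = 0.8727

rotate P by −φ1: (0.1847, -0.0148, -0.3507)
  e−x'=-0.0247;  (l²−L²−(e−x')²−y'²−z²)/2L = 0.0967
  θ1 = atan2(B,A) + arccos(C/0.3516) = -0.3490
rotate P by −φ2: (-0.1052, -0.1526, -0.3507)
  A=0.2652, B=-0.3507, C=(l²−L²−A²−y'²−z²)/(2L)=-0.1352
  γ=atan2(-0.3507,0.2652)=-0.9234;  ψ=arccos(-0.3075)=1.8834;  θ2=γ+ψ≈0.9600
rotate P by −φ3: (-0.0795, 0.1674, -0.3507)
  A=0.2395, B=-0.3507, C=(l²−L²−A²−y'²−z²)/(2L)=-0.1147
  √(A²+B²)=0.4247;  θ3 = -0.9716+1.8442 ≈ 0.8727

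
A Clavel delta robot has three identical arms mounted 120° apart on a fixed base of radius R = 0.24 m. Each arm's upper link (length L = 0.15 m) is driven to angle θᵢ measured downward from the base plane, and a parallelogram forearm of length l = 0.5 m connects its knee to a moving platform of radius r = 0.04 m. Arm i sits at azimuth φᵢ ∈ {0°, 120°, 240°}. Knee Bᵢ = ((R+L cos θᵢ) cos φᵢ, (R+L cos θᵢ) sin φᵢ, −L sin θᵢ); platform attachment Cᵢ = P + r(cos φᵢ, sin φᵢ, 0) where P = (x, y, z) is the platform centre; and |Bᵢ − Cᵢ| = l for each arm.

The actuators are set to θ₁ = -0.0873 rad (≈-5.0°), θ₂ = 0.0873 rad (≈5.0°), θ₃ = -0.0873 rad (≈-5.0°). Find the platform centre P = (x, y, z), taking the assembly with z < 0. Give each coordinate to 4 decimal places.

(0.0088, -0.0152, -0.3526)

arm 1 at φ=0.0°: ρ1 = 0.3494;  S1 = (0.3494, 0.0000, 0.0131)
arm 2 at φ=120.0°: ρ2 = 0.3494;  S2 = (-0.1747, 0.3026, -0.0131)
φ3=240.0°: virtual centre (-0.1747, -0.3026, 0.0131), radius l
subtract pairs → two planes through P
plane₁₂: -1.0483x+0.6052y+-0.0523z = 0.0000
det = 1.2689;  x = 0.0000+-0.0250z,  y = 0.0000+0.0432z
into |P−S₁|² = l²: 1.0025z² + -0.0087z + -0.1277 = 0;  Δ = 0.5123;  z = -0.3526 or 0.3613 → z<0 root = -0.3526
x = 0.0088, y = -0.0152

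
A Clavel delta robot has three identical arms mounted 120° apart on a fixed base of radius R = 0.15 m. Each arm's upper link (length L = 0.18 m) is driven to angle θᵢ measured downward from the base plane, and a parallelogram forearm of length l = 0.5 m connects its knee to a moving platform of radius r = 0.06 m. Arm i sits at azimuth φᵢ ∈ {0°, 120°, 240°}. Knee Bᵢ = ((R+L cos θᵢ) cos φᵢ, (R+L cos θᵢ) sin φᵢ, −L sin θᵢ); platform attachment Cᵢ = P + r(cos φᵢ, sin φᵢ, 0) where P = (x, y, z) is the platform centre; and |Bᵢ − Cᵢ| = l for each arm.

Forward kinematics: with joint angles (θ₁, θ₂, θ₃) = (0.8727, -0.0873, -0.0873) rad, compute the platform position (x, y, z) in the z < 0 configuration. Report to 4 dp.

(-0.2067, 0.0000, -0.4207)

arm 1 at φ=0.0°: ρ1 = 0.2057;  O1 = (0.2057, 0.0000, -0.1379)
O2 = (0.2693·cos120.0°, 0.2693·sin120.0°, 0.0157) = (-0.1347, 0.2332, 0.0157)
O3 = (0.2693·cos240.0°, 0.2693·sin240.0°, 0.0157) = (-0.1347, -0.2332, 0.0157)
subtract pairs → two planes through P
linear system: -0.6807x+0.4665y = 0.0115−0.3072z; -0.6807x+-0.4665y = 0.0115−0.3072z
det = 0.6351;  x = -0.0168+0.4513z,  y = 0.0000+0.0000z
quadratic in z: (1.2036)z²+(0.0750)z+(-0.1815)=0, √Δ=0.9377 → z ∈ {-0.4207, 0.3584}; z = -0.4207 (taking z<0)
x = -0.2067, y = 0.0000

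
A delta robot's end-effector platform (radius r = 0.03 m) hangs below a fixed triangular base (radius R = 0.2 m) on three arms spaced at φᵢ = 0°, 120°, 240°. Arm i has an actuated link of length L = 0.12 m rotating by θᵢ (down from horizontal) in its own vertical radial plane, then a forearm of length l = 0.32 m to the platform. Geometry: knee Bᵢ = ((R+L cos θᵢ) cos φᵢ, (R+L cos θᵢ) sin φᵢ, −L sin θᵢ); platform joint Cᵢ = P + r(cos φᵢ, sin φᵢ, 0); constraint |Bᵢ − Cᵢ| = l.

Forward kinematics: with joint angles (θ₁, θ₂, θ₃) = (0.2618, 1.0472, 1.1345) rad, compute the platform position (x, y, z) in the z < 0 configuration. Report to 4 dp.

arm 1 at φ=0.0°: (R−r)+L cos θ1 = 0.2859;  O1 = (0.2859, 0.0000, -0.0311)
O2 = (0.2300·cos120.0°, 0.2300·sin120.0°, -0.1039) = (-0.1150, 0.1992, -0.1039)
O3 = (0.2207·cos240.0°, 0.2207·sin240.0°, -0.1088) = (-0.1104, -0.1911, -0.1088)
eliminate P² terms by subtracting sphere 1 from 2 and 3
plane₁₂: -0.8018x+0.3984y+-0.1457z = -0.0190
Cramer: x(z) = 0.0259-0.1890z;  y(z) = 0.0044-0.0146z
sphere 1 gives Az²+Bz+C=0 with A=1.0359, B=0.1603, C=-0.0338;  B²−4AC=0.1657;  roots -0.2739, 0.1191;  negative root z = -0.2739
x = 0.0776, y = 0.0084

(0.0776, 0.0084, -0.2739)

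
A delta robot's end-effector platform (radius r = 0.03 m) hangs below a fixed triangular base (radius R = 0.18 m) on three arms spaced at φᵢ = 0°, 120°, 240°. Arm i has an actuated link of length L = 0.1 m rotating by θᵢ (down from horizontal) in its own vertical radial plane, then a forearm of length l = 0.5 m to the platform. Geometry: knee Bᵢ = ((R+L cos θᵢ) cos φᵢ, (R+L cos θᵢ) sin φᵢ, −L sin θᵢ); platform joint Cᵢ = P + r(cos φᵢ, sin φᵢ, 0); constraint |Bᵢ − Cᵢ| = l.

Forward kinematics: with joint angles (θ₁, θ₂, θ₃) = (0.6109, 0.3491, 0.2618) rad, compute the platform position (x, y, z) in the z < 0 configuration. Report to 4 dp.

(-0.0422, -0.0101, -0.4754)

S1 = (0.2319·cos0.0°, 0.2319·sin0.0°, -0.0574) = (0.2319, 0.0000, -0.0574)
S2 = (0.2440·cos120.0°, 0.2440·sin120.0°, -0.0342) = (-0.1220, 0.2113, -0.0342)
φ3=240.0°: virtual centre (-0.1233, -0.2136, -0.0259), radius l
|S₂|²−|S₁|² = 0.0036;  |S₃|²−|S₁|² = 0.0044
plane₁₂: -0.7078x+0.4226y+0.0463z = 0.0036
det = 0.6025;  x = -0.0057+0.0770z,  y = -0.0009+0.0194z
into |P−S₁|² = l²: 1.0063z² + 0.0781z + -0.1903 = 0;  Δ = 0.7720;  z = -0.4754 or 0.3978 → z<0 root = -0.4754
x = -0.0422, y = -0.0101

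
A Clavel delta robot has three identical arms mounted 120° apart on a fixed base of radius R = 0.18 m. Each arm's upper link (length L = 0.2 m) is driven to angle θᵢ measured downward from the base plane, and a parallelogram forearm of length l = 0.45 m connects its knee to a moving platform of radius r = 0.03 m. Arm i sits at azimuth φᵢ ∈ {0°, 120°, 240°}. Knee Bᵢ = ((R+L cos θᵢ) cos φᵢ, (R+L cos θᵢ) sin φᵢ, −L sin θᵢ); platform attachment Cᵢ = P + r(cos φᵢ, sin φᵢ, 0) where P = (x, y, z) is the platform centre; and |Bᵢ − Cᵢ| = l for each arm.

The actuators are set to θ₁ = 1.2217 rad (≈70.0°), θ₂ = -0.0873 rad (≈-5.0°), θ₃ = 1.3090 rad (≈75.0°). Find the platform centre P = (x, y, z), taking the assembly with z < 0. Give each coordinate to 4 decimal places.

centre 1 = (0.2184·cos0.0°, 0.2184·sin0.0°, -0.1879) = (0.2184, 0.0000, -0.1879)
centre 2 = (0.3492·cos120.0°, 0.3492·sin120.0°, 0.0174) = (-0.1746, 0.3024, 0.0174)
centre 3 = (0.2018·cos240.0°, 0.2018·sin240.0°, -0.1932) = (-0.1009, -0.1747, -0.1932)
subtract pairs → two planes through P
plane₁₂: -0.7861x+0.6049y+0.4107z = 0.0392
det = 0.6610;  x = -0.0162+0.2076z,  y = 0.0439+-0.4093z
sphere 1 gives Az²+Bz+C=0 with A=1.2106, B=0.2426, C=-0.1102;  B²−4AC=0.5926;  roots -0.4181, 0.2177;  negative root z = -0.4181
x = -0.1030, y = 0.2150

(-0.1030, 0.2150, -0.4181)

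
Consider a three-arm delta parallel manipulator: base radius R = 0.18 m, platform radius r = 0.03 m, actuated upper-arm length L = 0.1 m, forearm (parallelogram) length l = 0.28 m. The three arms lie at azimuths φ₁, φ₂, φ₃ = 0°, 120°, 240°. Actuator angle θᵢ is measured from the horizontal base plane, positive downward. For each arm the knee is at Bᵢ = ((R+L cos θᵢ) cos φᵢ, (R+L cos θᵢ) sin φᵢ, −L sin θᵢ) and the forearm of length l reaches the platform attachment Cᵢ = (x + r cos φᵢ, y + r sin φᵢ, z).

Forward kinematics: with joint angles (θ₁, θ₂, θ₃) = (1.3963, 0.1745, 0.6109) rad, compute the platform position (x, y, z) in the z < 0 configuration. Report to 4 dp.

(-0.0840, 0.0254, -0.2192)

arm 1 at φ=0.0°: ρ1 = 0.1674;  O1 = (0.1674, 0.0000, -0.0985)
φ2=120.0°: virtual centre (-0.1242, 0.2152, -0.0174), radius l
O3 = (0.2319·cos240.0°, 0.2319·sin240.0°, -0.0574) = (-0.1160, -0.2008, -0.0574)
|O₂|²−|O₁|² = 0.0243;  |O₃|²−|O₁|² = 0.0194
[-0.5832 0.4304 0.1622]·P = 0.0243;  [-0.5666 -0.4017 0.0822]·P = 0.0194
det = 0.4781;  x = -0.0379+0.2103z,  y = 0.0052+-0.0920z
sphere 1 gives Az²+Bz+C=0 with A=1.0527, B=0.1097, C=-0.0266;  B²−4AC=0.1238;  roots -0.2192, 0.1151;  negative root z = -0.2192
x = -0.0840, y = 0.0254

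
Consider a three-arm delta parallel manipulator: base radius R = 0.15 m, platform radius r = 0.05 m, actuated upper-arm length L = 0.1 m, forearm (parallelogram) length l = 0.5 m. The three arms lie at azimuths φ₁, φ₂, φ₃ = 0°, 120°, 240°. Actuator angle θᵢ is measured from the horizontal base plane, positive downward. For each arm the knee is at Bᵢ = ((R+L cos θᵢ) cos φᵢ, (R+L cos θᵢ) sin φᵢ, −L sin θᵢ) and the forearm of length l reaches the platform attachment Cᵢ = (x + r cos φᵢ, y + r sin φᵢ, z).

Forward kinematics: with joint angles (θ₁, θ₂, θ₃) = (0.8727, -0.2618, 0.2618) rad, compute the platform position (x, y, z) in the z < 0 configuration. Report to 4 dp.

(-0.1470, 0.0702, -0.4616)

arm 1 at φ=0.0°: ρ1 = 0.1643;  S1 = (0.1643, 0.0000, -0.0766)
S2 = (0.1966·cos120.0°, 0.1966·sin120.0°, 0.0259) = (-0.0983, 0.1703, 0.0259)
φ3=240.0°: virtual centre (-0.0983, -0.1703, -0.0259), radius l
eliminate P² terms by subtracting sphere 1 from 2 and 3
linear system: -0.5251x+0.3405y = 0.0065−0.2050z; -0.5251x+-0.3405y = 0.0065−0.1014z
Cramer: x(z) = -0.0123+0.2918z;  y(z) = 0.0000-0.1520z
quadratic in z: (1.1082)z²+(0.0502)z+(-0.2129)=0, √Δ=0.9729 → z ∈ {-0.4616, 0.4163}; z = -0.4616 (taking z<0)
x = -0.1470, y = 0.0702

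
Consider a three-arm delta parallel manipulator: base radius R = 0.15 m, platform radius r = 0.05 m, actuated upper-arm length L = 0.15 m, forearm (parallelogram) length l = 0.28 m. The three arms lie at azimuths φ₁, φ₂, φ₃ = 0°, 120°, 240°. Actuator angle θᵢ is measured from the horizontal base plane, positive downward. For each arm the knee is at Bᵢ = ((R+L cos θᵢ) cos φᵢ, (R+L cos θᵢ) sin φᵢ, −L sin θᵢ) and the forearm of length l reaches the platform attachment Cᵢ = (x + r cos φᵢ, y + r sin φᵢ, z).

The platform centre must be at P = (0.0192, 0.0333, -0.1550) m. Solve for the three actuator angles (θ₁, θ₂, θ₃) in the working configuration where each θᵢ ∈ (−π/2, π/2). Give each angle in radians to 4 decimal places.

θ₁ = 0.0001, θ₂ = -0.0004, θ₃ = 0.5237

rotate P by −φ1: (0.0192, 0.0333, -0.1550)
  e−x'=0.0808;  (l²−L²−(e−x')²−y'²−z²)/2L = 0.0808
  γ=atan2(-0.1550,0.0808)=-1.0903;  ψ=arccos(0.4622)=1.0903;  θ1=γ+ψ≈0.0001
arm 2 (φ=120.0°): x'=0.0192, y'=-0.0333
  A=0.0808, B=-0.1550, C=(l²−L²−A²−y'²−z²)/(2L)=0.0808
  γ=atan2(-0.1550,0.0808)=-1.0905;  ψ=arccos(0.4624)=1.0901;  θ2=γ+ψ≈-0.0004
rotate P by −φ3: (-0.0384, 0.0000, -0.1550)
  A=0.1384, B=-0.1550, C=(l²−L²−A²−y'²−z²)/(2L)=0.0424
  γ=atan2(-0.1550,0.1384)=-0.8418;  ψ=arccos(0.2039)=1.3655;  θ3=γ+ψ≈0.5237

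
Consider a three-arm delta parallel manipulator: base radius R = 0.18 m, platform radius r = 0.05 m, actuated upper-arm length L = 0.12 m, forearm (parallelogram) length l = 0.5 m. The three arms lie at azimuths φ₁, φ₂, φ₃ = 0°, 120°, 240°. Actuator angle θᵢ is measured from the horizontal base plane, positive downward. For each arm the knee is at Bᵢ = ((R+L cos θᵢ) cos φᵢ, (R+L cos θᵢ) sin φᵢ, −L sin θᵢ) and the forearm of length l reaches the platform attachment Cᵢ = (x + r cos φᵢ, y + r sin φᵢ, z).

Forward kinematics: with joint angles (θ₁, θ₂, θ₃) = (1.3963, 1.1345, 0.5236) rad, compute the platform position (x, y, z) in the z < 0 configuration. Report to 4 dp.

S1 = (0.1508·cos0.0°, 0.1508·sin0.0°, -0.1182) = (0.1508, 0.0000, -0.1182)
S2 = (0.1807·cos120.0°, 0.1807·sin120.0°, -0.1088) = (-0.0904, 0.1565, -0.1088)
arm 3 at φ=240.0°: e+L cos θ3 = 0.2339;  S3 = (-0.1170, -0.2026, -0.0600)
subtract pairs → two planes through P
linear system: -0.4824x+0.3130y = 0.0078−0.0188z; -0.5356x+-0.4052y = 0.0216−0.1164z
Cramer: x(z) = -0.0273+0.1213z;  y(z) = -0.0172+0.1268z
into |P−S₁|² = l²: 1.0308z² + 0.1888z + -0.2040 = 0;  Δ = 0.8768;  z = -0.5458 or 0.3626 → z<0 root = -0.5458
x = -0.0935, y = -0.0864

(-0.0935, -0.0864, -0.5458)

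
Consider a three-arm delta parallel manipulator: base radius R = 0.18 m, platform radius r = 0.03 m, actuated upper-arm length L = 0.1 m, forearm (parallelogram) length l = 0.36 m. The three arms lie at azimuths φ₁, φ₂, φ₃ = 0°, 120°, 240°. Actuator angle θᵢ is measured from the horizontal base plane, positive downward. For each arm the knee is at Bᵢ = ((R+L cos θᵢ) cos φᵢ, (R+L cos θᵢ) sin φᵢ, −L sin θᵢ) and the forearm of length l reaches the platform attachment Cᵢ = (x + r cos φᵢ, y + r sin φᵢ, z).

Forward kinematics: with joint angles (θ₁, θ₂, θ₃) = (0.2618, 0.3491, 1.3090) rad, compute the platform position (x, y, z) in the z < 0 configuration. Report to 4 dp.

(0.0591, 0.0885, -0.3201)

φ1=0.0°: virtual centre (0.2466, 0.0000, -0.0259), radius l
S2 = (0.2440·cos120.0°, 0.2440·sin120.0°, -0.0342) = (-0.1220, 0.2113, -0.0342)
φ3=240.0°: virtual centre (-0.0879, -0.1523, -0.0966), radius l
subtract pairs → two planes through P
plane₁₂: -0.7372x+0.4226y+-0.0166z = -0.0008
det = 0.5073;  x = 0.0181+-0.1278z,  y = 0.0298+-0.1835z
sphere 1 gives Az²+Bz+C=0 with A=1.0500, B=0.0992, C=-0.0759;  B²−4AC=0.3284;  roots -0.3201, 0.2256;  negative root z = -0.3201
x = 0.0591, y = 0.0885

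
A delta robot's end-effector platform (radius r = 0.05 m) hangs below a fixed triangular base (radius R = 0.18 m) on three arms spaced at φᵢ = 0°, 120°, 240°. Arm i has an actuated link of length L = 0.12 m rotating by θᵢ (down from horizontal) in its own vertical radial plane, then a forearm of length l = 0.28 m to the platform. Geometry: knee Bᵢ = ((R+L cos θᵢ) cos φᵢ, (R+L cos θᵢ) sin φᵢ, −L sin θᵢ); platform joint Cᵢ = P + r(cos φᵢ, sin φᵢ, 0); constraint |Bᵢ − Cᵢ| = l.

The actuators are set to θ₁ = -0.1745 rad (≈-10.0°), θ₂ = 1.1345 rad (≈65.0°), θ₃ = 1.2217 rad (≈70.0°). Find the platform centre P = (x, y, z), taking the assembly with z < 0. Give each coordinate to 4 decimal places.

(0.1166, 0.0089, -0.2262)

φ1=0.0°: virtual centre (0.2482, 0.0000, 0.0208), radius l
S2 = (0.1807·cos120.0°, 0.1807·sin120.0°, -0.1088) = (-0.0904, 0.1565, -0.1088)
φ3=240.0°: virtual centre (-0.0855, -0.1481, -0.1128), radius l
|S₂|²−|S₁|² = -0.0175;  |S₃|²−|S₁|² = -0.0201
[-0.6771 0.3130 -0.2592]·P = -0.0175;  [-0.6674 -0.2963 -0.2672]·P = -0.0201
det = 0.4095;  x = 0.0280+-0.3918z,  y = 0.0046+-0.0194z
into |P−S₁|² = l²: 1.1538z² + 0.1307z + -0.0295 = 0;  Δ = 0.1531;  z = -0.2262 or 0.1129 → z<0 root = -0.2262
x = 0.1166, y = 0.0089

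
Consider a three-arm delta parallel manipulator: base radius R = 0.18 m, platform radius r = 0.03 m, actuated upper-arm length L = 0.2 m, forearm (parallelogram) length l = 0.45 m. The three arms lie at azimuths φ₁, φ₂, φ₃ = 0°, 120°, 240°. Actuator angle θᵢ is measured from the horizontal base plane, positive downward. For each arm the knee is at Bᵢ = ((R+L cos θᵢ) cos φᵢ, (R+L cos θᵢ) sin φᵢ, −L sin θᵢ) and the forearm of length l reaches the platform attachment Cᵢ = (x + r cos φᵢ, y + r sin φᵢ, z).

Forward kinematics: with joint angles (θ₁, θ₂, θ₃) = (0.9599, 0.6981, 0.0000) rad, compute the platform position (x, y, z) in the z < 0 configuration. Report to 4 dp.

(-0.1089, -0.0976, -0.3949)

arm 1 at φ=0.0°: e+L cos θ1 = 0.2647;  S1 = (0.2647, 0.0000, -0.1638)
arm 2 at φ=120.0°: e+L cos θ2 = 0.3032;  S2 = (-0.1516, 0.2626, -0.1286)
φ3=240.0°: virtual centre (-0.1750, -0.3031, 0.0000), radius l
subtract pairs → two planes through P
[-0.8327 0.5252 0.0705]·P = 0.0115;  [-0.8794 -0.6062 0.3277]·P = 0.0256
Cramer: x(z) = -0.0211+0.2223z;  y(z) = -0.0115+0.2181z
sphere 1 gives Az²+Bz+C=0 with A=1.0969, B=0.1956, C=-0.0938;  B²−4AC=0.4499;  roots -0.3949, 0.2166;  negative root z = -0.3949
x = -0.1089, y = -0.0976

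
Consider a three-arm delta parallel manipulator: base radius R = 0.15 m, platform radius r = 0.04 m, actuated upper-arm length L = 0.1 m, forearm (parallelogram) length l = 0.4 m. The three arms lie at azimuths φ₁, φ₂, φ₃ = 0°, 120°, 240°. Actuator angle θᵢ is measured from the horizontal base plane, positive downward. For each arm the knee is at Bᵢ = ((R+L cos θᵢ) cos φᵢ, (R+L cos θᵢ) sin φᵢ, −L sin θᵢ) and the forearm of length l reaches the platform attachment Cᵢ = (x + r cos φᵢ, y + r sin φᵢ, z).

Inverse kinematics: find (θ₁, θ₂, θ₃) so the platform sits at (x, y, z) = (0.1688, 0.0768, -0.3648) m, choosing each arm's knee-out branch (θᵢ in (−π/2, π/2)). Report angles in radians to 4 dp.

θ₁ = -0.2624, θ₂ = 0.7854, θ₃ = 1.3960

rotate P by −φ1: (0.1688, 0.0768, -0.3648)
  e−x'=-0.0588;  (l²−L²−(e−x')²−y'²−z²)/2L = 0.0378
  γ=atan2(-0.3648,-0.0588)=-1.7306;  ψ=arccos(0.1024)=1.4682;  θ1=γ+ψ≈-0.2624
rotate P by −φ2: (-0.0179, -0.1846, -0.3648)
  e−x'=0.1279;  (l²−L²−(e−x')²−y'²−z²)/2L = -0.1675
  γ=atan2(-0.3648,0.1279)=-1.2336;  ψ=arccos(-0.4334)=2.0190;  θ2=γ+ψ≈0.7854
rotate P by −φ3: (-0.1509, 0.1078, -0.3648)
  A cos θ + B sin θ = C:  0.2609·cos θ + -0.3648·sin θ = -0.3139
  √(A²+B²)=0.4485;  θ3 = -0.9499+2.3459 ≈ 1.3960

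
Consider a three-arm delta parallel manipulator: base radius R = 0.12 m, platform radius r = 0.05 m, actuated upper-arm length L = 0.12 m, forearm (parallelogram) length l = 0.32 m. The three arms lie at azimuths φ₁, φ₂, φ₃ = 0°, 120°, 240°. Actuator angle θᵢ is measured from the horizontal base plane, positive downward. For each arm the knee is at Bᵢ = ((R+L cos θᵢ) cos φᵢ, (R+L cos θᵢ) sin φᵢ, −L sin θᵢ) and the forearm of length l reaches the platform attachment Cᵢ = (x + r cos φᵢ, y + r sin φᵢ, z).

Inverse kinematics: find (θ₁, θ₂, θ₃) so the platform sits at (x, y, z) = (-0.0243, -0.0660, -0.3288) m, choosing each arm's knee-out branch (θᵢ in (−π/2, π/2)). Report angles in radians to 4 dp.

rotate P by −φ1: (-0.0243, -0.0660, -0.3288)
  A=0.0943, B=-0.3288, C=(l²−L²−A²−y'²−z²)/(2L)=-0.1390
  γ=atan2(-0.3288,0.0943)=-1.2915;  ψ=arccos(-0.4063)=1.9892;  θ1=γ+ψ≈0.6978
φ2=120.0° → target in arm frame (-0.0450, 0.0540)
  A=0.1150, B=-0.3288, C=(l²−L²−A²−y'²−z²)/(2L)=-0.1511
  θ2 = atan2(B,A) + arccos(C/0.3483) = 0.7851
rotate P by −φ3: (0.0693, 0.0120, -0.3288)
  A=0.0007, B=-0.3288, C=(l²−L²−A²−y'²−z²)/(2L)=-0.0844
  √(A²+B²)=0.3288;  θ3 = -1.5687+1.8304 ≈ 0.2617

θ₁ = 0.6978, θ₂ = 0.7851, θ₃ = 0.2617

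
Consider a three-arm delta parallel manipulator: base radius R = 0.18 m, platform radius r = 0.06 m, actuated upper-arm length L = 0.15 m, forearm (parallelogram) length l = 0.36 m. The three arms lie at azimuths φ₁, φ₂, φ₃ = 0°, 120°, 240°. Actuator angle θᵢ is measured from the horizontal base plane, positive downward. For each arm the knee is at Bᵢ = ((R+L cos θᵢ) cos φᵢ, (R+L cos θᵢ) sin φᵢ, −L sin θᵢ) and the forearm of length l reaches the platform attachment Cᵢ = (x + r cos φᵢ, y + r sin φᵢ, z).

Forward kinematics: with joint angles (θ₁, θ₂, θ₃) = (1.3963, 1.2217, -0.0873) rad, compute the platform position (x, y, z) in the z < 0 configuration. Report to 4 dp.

(-0.1199, -0.1515, -0.3372)

φ1=0.0°: virtual centre (0.1460, 0.0000, -0.1477), radius l
O2 = (0.1713·cos120.0°, 0.1713·sin120.0°, -0.1410) = (-0.0857, 0.1484, -0.1410)
φ3=240.0°: virtual centre (-0.1347, -0.2333, 0.0131), radius l
|O₂|²−|O₁|² = 0.0061;  |O₃|²−|O₁|² = 0.0296
linear system: -0.4634x+0.2967y = 0.0061−0.0135z; -0.5615x+-0.4667y = 0.0296−0.3216z
Cramer: x(z) = -0.0303+0.2657z;  y(z) = -0.0269+0.3694z
into |P−O₁|² = l²: 1.2071z² + 0.1818z + -0.0759 = 0;  Δ = 0.3997;  z = -0.3372 or 0.1866 → z<0 root = -0.3372
x = -0.1199, y = -0.1515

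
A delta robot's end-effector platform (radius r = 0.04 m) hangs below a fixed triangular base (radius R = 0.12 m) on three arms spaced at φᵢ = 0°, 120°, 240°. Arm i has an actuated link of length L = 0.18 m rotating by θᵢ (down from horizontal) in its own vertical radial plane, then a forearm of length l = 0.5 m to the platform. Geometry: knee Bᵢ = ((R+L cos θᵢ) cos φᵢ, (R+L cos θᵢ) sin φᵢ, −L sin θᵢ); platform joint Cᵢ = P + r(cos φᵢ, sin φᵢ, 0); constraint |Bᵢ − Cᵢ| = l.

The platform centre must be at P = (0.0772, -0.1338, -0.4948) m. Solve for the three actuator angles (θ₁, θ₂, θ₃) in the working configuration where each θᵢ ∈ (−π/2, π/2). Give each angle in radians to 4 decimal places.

rotate P by −φ1: (0.0772, -0.1338, -0.4948)
  A=0.0028, B=-0.4948, C=(l²−L²−A²−y'²−z²)/(2L)=-0.1254
  γ=atan2(-0.4948,0.0028)=-1.5651;  ψ=arccos(-0.2534)=1.8270;  θ1=γ+ψ≈0.2618
rotate P by −φ2: (-0.1545, 0.0000, -0.4948)
  A=0.2345, B=-0.4948, C=(l²−L²−A²−y'²−z²)/(2L)=-0.2283
  √(A²+B²)=0.5475;  θ2 = -1.1283+2.0010 ≈ 0.8727
φ3=240.0° → target in arm frame (0.0773, 0.1338)
  e−x'=0.0027;  (l²−L²−(e−x')²−y'²−z²)/2L = -0.1253
  γ=atan2(-0.4948,0.0027)=-1.5653;  ψ=arccos(-0.2533)=1.8269;  θ3=γ+ψ≈0.2616

θ₁ = 0.2618, θ₂ = 0.8727, θ₃ = 0.2616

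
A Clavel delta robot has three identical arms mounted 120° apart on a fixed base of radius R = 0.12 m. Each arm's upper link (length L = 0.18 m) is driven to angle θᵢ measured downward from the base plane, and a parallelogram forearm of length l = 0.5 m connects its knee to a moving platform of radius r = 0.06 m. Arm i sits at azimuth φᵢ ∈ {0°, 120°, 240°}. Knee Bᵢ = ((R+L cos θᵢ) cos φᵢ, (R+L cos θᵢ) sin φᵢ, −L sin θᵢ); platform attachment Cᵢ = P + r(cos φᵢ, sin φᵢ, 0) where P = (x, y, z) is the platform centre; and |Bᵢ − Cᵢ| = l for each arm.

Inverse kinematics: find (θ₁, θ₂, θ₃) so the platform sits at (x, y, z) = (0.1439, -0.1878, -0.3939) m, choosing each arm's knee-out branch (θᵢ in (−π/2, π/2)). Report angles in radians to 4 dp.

φ1=0.0° → target in arm frame (0.1439, -0.1878)
  A=-0.0839, B=-0.3939, C=(l²−L²−A²−y'²−z²)/(2L)=0.0559
  θ1 = atan2(B,A) + arccos(C/0.4027) = -0.3492
rotate P by −φ2: (-0.2346, -0.0307, -0.3939)
  A cos θ + B sin θ = C:  0.2946·cos θ + -0.3939·sin θ = -0.0702
  θ2 = atan2(B,A) + arccos(C/0.4919) = 0.7854
arm 3 (φ=240.0°): x'=0.0907, y'=0.2185
  A cos θ + B sin θ = C:  -0.0307·cos θ + -0.3939·sin θ = 0.0382
  √(A²+B²)=0.3951;  θ3 = -1.6486+1.4740 ≈ -0.1746

θ₁ = -0.3492, θ₂ = 0.7854, θ₃ = -0.1746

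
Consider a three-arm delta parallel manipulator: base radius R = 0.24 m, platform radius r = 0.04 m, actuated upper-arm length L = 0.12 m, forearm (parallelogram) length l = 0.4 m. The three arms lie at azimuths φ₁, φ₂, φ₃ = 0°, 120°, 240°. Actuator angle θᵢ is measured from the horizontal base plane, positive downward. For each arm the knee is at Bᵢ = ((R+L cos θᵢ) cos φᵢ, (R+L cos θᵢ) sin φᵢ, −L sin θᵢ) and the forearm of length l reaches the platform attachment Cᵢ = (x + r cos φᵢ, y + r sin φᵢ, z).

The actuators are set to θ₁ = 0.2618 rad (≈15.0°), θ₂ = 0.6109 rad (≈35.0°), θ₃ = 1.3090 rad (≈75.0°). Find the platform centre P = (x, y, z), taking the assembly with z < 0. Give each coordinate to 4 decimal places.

arm 1 at φ=0.0°: ρ1 = 0.3159;  centre 1 = (0.3159, 0.0000, -0.0311)
arm 2 at φ=120.0°: ρ2 = 0.2983;  centre 2 = (-0.1491, 0.2583, -0.0688)
φ3=240.0°: virtual centre (-0.1155, -0.2001, -0.1159), radius l
subtract pairs → two planes through P
linear system: -0.9301x+0.5167y = -0.0070−-0.0755z; -0.8629x+-0.4002y = -0.0339−-0.1697z
det = 0.8181;  x = 0.0249+-0.1441z,  y = 0.0312+-0.1133z
into |P−centre ₁|² = l²: 1.0336z² + 0.1390z + -0.0734 = 0;  Δ = 0.3226;  z = -0.3420 or 0.2076 → z<0 root = -0.3420
x = 0.0742, y = 0.0699

(0.0742, 0.0699, -0.3420)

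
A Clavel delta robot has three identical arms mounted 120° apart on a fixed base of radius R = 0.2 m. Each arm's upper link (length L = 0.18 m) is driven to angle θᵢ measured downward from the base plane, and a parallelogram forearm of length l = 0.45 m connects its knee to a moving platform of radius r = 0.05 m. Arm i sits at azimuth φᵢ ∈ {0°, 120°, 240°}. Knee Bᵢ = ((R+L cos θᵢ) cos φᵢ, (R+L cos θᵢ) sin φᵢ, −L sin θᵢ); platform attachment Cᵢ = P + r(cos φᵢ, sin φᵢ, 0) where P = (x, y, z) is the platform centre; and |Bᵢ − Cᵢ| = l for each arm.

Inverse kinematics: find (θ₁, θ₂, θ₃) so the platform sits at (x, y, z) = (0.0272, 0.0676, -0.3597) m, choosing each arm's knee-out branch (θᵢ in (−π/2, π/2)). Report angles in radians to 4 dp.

θ₁ = 0.1744, θ₂ = 0.0873, θ₃ = 0.6107

arm 1 (φ=0.0°): x'=0.0272, y'=0.0676
  A cos θ + B sin θ = C:  0.1228·cos θ + -0.3597·sin θ = 0.0585
  √(A²+B²)=0.3801;  θ1 = -1.2418+1.4162 ≈ 0.1744
rotate P by −φ2: (0.0449, -0.0574, -0.3597)
  e−x'=0.1051;  (l²−L²−(e−x')²−y'²−z²)/2L = 0.0733
  √(A²+B²)=0.3747;  θ2 = -1.2866+1.3739 ≈ 0.0873
rotate P by −φ3: (-0.0721, -0.0102, -0.3597)
  A cos θ + B sin θ = C:  0.2221·cos θ + -0.3597·sin θ = -0.0243
  √(A²+B²)=0.4228;  θ3 = -1.0176+1.6282 ≈ 0.6107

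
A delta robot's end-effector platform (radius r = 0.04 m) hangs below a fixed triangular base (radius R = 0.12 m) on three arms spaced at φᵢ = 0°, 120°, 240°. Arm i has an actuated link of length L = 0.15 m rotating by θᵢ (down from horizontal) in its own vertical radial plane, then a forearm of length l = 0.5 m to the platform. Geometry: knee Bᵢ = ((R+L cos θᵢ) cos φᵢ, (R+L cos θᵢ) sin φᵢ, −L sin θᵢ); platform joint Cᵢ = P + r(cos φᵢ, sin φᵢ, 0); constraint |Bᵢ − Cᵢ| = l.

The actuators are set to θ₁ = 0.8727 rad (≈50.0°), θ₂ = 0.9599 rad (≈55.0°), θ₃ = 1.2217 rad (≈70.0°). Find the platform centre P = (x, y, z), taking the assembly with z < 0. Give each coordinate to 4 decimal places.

(0.0526, 0.0562, -0.5961)

arm 1 at φ=0.0°: e+L cos θ1 = 0.1764;  centre 1 = (0.1764, 0.0000, -0.1149)
arm 2 at φ=120.0°: e+L cos θ2 = 0.1660;  centre 2 = (-0.0830, 0.1438, -0.1229)
arm 3 at φ=240.0°: e+L cos θ3 = 0.1313;  centre 3 = (-0.0657, -0.1137, -0.1410)
subtract pairs → two planes through P
linear system: -0.5189x+0.2876y = -0.0017−-0.0159z; -0.4841x+-0.2274y = -0.0072−-0.0521z
Cramer: x(z) = 0.0095-0.0723z;  y(z) = 0.0114-0.0751z
quadratic in z: (1.0109)z²+(0.2522)z+(-0.2088)=0, √Δ=0.9529 → z ∈ {-0.5961, 0.3466}; z = -0.5961 (taking z<0)
x = 0.0526, y = 0.0562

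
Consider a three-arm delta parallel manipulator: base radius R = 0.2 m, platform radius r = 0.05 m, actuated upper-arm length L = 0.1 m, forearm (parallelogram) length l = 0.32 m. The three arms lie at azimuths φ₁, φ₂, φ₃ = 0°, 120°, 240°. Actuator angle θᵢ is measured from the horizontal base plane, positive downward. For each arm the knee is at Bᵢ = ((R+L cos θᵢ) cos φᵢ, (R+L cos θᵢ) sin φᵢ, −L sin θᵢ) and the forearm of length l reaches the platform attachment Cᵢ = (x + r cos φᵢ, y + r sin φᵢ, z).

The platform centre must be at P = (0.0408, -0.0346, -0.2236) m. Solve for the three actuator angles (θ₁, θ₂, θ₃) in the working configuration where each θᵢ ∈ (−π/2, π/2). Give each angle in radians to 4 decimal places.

φ1=0.0° → target in arm frame (0.0408, -0.0346)
  A cos θ + B sin θ = C:  0.1092·cos θ + -0.2236·sin θ = 0.1464
  √(A²+B²)=0.2488;  θ1 = -1.1165+0.9418 ≈ -0.1747
rotate P by −φ2: (-0.0504, -0.0180, -0.2236)
  e−x'=0.2004;  (l²−L²−(e−x')²−y'²−z²)/2L = 0.0097
  γ=atan2(-0.2236,0.2004)=-0.8401;  ψ=arccos(0.0322)=1.5386;  θ2=γ+ψ≈0.6985
rotate P by −φ3: (0.0096, 0.0526, -0.2236)
  A=0.1404, B=-0.2236, C=(l²−L²−A²−y'²−z²)/(2L)=0.0996
  γ=atan2(-0.2236,0.1404)=-1.0100;  ψ=arccos(0.3770)=1.1842;  θ3=γ+ψ≈0.1742

θ₁ = -0.1747, θ₂ = 0.6985, θ₃ = 0.1742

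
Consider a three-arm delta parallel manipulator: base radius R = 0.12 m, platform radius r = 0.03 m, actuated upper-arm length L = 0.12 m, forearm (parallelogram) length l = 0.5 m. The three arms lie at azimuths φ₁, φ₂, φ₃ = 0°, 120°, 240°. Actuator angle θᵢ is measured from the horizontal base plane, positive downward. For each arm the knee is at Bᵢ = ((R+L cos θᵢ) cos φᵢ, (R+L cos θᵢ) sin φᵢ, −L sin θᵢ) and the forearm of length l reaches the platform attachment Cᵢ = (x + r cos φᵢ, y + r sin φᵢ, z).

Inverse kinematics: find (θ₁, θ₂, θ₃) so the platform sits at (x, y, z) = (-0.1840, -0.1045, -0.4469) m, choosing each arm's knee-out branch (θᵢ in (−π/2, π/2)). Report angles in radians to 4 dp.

θ₁ = 0.9597, θ₂ = 0.3491, θ₃ = -0.3494

rotate P by −φ1: (-0.1840, -0.1045, -0.4469)
  A=0.2740, B=-0.4469, C=(l²−L²−A²−y'²−z²)/(2L)=-0.2088
  γ=atan2(-0.4469,0.2740)=-1.0208;  ψ=arccos(-0.3983)=1.9805;  θ1=γ+ψ≈0.9597
arm 2 (φ=120.0°): x'=0.0015, y'=0.2116
  e−x'=0.0885;  (l²−L²−(e−x')²−y'²−z²)/2L = -0.0697
  θ2 = atan2(B,A) + arccos(C/0.4556) = 0.3491
arm 3 (φ=240.0°): x'=0.1825, y'=-0.1071
  e−x'=-0.0925;  (l²−L²−(e−x')²−y'²−z²)/2L = 0.0661
  γ=atan2(-0.4469,-0.0925)=-1.7749;  ψ=arccos(0.1447)=1.4255;  θ3=γ+ψ≈-0.3494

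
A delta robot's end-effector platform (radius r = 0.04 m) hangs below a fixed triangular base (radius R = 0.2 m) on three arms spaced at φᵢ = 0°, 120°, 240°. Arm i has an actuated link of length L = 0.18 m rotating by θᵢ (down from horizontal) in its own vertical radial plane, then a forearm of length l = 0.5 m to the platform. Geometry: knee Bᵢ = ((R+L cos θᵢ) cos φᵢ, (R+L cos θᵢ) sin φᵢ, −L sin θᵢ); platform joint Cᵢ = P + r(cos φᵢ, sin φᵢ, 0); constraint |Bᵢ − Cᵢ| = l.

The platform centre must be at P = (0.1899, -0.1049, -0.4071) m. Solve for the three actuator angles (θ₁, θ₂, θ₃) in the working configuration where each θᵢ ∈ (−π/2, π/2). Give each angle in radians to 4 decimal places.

θ₁ = -0.3488, θ₂ = 1.1347, θ₃ = 0.5236

φ1=0.0° → target in arm frame (0.1899, -0.1049)
  A=-0.0299, B=-0.4071, C=(l²−L²−A²−y'²−z²)/(2L)=0.1110
  √(A²+B²)=0.4082;  θ1 = -1.6441+1.2953 ≈ -0.3488
φ2=120.0° → target in arm frame (-0.1858, -0.1120)
  A cos θ + B sin θ = C:  0.3458·cos θ + -0.4071·sin θ = -0.2229
  √(A²+B²)=0.5341;  θ2 = -0.8666+2.0013 ≈ 1.1347
arm 3 (φ=240.0°): x'=-0.0041, y'=0.2169
  e−x'=0.1641;  (l²−L²−(e−x')²−y'²−z²)/2L = -0.0614
  √(A²+B²)=0.4389;  θ3 = -1.1876+1.7112 ≈ 0.5236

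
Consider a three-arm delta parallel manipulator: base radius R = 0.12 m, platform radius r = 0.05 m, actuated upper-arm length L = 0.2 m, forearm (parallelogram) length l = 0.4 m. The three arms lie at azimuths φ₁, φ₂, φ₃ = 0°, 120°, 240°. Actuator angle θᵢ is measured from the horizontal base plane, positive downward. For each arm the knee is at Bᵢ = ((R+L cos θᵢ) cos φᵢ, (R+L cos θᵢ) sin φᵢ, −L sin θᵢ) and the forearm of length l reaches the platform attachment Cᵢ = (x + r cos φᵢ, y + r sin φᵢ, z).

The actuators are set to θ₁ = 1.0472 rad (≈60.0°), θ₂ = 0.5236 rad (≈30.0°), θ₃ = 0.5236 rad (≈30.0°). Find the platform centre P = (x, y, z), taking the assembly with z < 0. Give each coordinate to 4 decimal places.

(-0.1280, 0.0000, -0.4400)

φ1=0.0°: virtual centre (0.1700, 0.0000, -0.1732), radius l
centre 2 = (0.2432·cos120.0°, 0.2432·sin120.0°, -0.1000) = (-0.1216, 0.2106, -0.1000)
φ3=240.0°: virtual centre (-0.1216, -0.2106, -0.1000), radius l
|centre ₂|²−|centre ₁|² = 0.0102;  |centre ₃|²−|centre ₁|² = 0.0102
[-0.5832 0.4212 0.1464]·P = 0.0102;  [-0.5832 -0.4212 0.1464]·P = 0.0102
det = 0.4913;  x = -0.0176+0.2510z,  y = 0.0000+0.0000z
quadratic in z: (1.0630)z²+(0.2522)z+(-0.0948)=0, √Δ=0.6832 → z ∈ {-0.4400, 0.2027}; z = -0.4400 (taking z<0)
x = -0.1280, y = 0.0000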